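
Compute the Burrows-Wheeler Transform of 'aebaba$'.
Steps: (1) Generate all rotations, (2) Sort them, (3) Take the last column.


Rotations (sorted):
  0: $aebaba -> last char: a
  1: a$aebab -> last char: b
  2: aba$aeb -> last char: b
  3: aebaba$ -> last char: $
  4: ba$aeba -> last char: a
  5: baba$ae -> last char: e
  6: ebaba$a -> last char: a


BWT = abb$aea


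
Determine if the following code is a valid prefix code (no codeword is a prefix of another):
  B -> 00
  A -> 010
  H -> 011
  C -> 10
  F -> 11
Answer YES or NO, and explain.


Checking each pair (does one codeword prefix another?):
  B='00' vs A='010': no prefix
  B='00' vs H='011': no prefix
  B='00' vs C='10': no prefix
  B='00' vs F='11': no prefix
  A='010' vs B='00': no prefix
  A='010' vs H='011': no prefix
  A='010' vs C='10': no prefix
  A='010' vs F='11': no prefix
  H='011' vs B='00': no prefix
  H='011' vs A='010': no prefix
  H='011' vs C='10': no prefix
  H='011' vs F='11': no prefix
  C='10' vs B='00': no prefix
  C='10' vs A='010': no prefix
  C='10' vs H='011': no prefix
  C='10' vs F='11': no prefix
  F='11' vs B='00': no prefix
  F='11' vs A='010': no prefix
  F='11' vs H='011': no prefix
  F='11' vs C='10': no prefix
No violation found over all pairs.

YES -- this is a valid prefix code. No codeword is a prefix of any other codeword.


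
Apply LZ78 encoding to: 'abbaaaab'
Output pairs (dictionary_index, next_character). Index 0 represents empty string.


LZ78 encoding steps:
Dictionary: {0: ''}
Step 1: w='' (idx 0), next='a' -> output (0, 'a'), add 'a' as idx 1
Step 2: w='' (idx 0), next='b' -> output (0, 'b'), add 'b' as idx 2
Step 3: w='b' (idx 2), next='a' -> output (2, 'a'), add 'ba' as idx 3
Step 4: w='a' (idx 1), next='a' -> output (1, 'a'), add 'aa' as idx 4
Step 5: w='a' (idx 1), next='b' -> output (1, 'b'), add 'ab' as idx 5


Encoded: [(0, 'a'), (0, 'b'), (2, 'a'), (1, 'a'), (1, 'b')]


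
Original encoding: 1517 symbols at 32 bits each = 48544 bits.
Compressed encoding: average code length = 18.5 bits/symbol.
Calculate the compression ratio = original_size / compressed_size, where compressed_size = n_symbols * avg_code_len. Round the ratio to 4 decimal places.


original_size = n_symbols * orig_bits = 1517 * 32 = 48544 bits
compressed_size = n_symbols * avg_code_len = 1517 * 18.5 = 28064.5 bits
ratio = original_size / compressed_size = 48544 / 28064.5 = 1.7297

Compression ratio = 1.7297


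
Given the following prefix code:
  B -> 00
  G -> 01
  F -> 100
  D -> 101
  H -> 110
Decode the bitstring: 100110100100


Decoding step by step:
Bits 100 -> F
Bits 110 -> H
Bits 100 -> F
Bits 100 -> F


Decoded message: FHFF


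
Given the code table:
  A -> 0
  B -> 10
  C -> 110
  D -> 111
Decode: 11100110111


Decoding:
111 -> D
0 -> A
0 -> A
110 -> C
111 -> D


Result: DAACD


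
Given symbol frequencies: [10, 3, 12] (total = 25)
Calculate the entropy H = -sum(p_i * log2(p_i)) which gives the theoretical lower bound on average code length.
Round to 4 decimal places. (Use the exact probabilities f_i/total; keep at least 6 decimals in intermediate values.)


Per-symbol terms -p_i * log2(p_i) with p_i = f_i/25:
  p = 10/25 = 0.400000: log2(p) = -1.321928, -p*log2(p) = 0.528771
  p = 3/25 = 0.120000: log2(p) = -3.058894, -p*log2(p) = 0.367067
  p = 12/25 = 0.480000: log2(p) = -1.058894, -p*log2(p) = 0.508269
H = 0.528771 + 0.367067 + 0.508269 = 1.404107

H = 1.4041 bits/symbol


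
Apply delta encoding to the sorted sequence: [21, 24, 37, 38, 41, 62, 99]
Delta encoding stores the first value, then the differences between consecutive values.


First value: 21
Deltas:
  24 - 21 = 3
  37 - 24 = 13
  38 - 37 = 1
  41 - 38 = 3
  62 - 41 = 21
  99 - 62 = 37


Delta encoded: [21, 3, 13, 1, 3, 21, 37]


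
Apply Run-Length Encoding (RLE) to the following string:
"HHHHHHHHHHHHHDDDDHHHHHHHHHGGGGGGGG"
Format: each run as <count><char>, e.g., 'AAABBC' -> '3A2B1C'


Scanning runs left to right:
  i=0: run of 'H' x 13 -> '13H'
  i=13: run of 'D' x 4 -> '4D'
  i=17: run of 'H' x 9 -> '9H'
  i=26: run of 'G' x 8 -> '8G'

RLE = 13H4D9H8G


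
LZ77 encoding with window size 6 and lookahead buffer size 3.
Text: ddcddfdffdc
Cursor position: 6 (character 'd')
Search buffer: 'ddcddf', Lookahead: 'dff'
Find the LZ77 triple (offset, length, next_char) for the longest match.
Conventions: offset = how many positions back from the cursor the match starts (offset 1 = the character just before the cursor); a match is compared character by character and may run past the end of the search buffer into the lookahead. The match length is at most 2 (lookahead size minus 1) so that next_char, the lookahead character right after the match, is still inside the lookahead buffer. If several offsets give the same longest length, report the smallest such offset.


Try each offset into the search buffer:
  offset=1 (pos 5, char 'f'): match length 0
  offset=2 (pos 4, char 'd'): match length 2
  offset=3 (pos 3, char 'd'): match length 1
  offset=4 (pos 2, char 'c'): match length 0
  offset=5 (pos 1, char 'd'): match length 1
  offset=6 (pos 0, char 'd'): match length 1
Longest match has length 2 at offset 2.
next_char = character at position 6 + 2 = 8 -> 'f'

Best match: offset=2, length=2 (matching 'df' starting at position 4)
LZ77 triple: (2, 2, 'f')


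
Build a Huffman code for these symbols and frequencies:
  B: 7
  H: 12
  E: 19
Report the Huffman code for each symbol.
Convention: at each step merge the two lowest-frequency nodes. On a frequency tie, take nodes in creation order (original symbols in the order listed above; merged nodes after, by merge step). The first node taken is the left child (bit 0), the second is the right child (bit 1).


Huffman tree construction:
Step 1: Merge B(7) + H(12) = 19
Step 2: Merge E(19) + (B+H)(19) = 38
Read each symbol's code off the tree from the root (left child = 0, right child = 1).

Codes:
  B: 10 (length 2)
  H: 11 (length 2)
  E: 0 (length 1)
Average code length: 57/38 = 1.5000 bits/symbol


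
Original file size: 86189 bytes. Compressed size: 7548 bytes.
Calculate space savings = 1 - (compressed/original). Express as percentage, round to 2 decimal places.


ratio = compressed/original = 7548/86189 = 0.087575
savings = 1 - ratio = 1 - 0.087575 = 0.912425
as a percentage: 0.912425 * 100 = 91.24%

Space savings = 1 - 7548/86189 = 91.24%


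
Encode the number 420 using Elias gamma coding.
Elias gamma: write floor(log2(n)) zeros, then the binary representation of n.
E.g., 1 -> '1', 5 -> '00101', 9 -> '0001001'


num_bits = floor(log2(420)) + 1 = 9
leading_zeros = num_bits - 1 = 8
binary(420) = 110100100

Elias gamma(420) = '00000000' + '110100100' = 00000000110100100 (17 bits)


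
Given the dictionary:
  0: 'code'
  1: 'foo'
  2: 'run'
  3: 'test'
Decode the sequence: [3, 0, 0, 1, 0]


Look up each index in the dictionary:
  3 -> 'test'
  0 -> 'code'
  0 -> 'code'
  1 -> 'foo'
  0 -> 'code'

Decoded: "test code code foo code"


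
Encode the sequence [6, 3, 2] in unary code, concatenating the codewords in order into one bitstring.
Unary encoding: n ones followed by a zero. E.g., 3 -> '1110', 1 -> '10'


Encode each number as n ones followed by a terminating 0:
  6 -> 1111110 (7 bits)
  3 -> 1110 (4 bits)
  2 -> 110 (3 bits)
Total length = 7 + 4 + 3 = 14 bits.

Unary([6, 3, 2]) = 11111101110110 (14 bits)


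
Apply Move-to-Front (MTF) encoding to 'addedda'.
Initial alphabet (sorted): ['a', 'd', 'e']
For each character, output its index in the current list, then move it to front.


MTF encoding:
'a': index 0 in ['a', 'd', 'e'] -> ['a', 'd', 'e']
'd': index 1 in ['a', 'd', 'e'] -> ['d', 'a', 'e']
'd': index 0 in ['d', 'a', 'e'] -> ['d', 'a', 'e']
'e': index 2 in ['d', 'a', 'e'] -> ['e', 'd', 'a']
'd': index 1 in ['e', 'd', 'a'] -> ['d', 'e', 'a']
'd': index 0 in ['d', 'e', 'a'] -> ['d', 'e', 'a']
'a': index 2 in ['d', 'e', 'a'] -> ['a', 'd', 'e']


Output: [0, 1, 0, 2, 1, 0, 2]


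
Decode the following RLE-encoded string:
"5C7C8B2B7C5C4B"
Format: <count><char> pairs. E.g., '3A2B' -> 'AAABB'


Expanding each <count><char> pair:
  5C -> 'CCCCC'
  7C -> 'CCCCCCC'
  8B -> 'BBBBBBBB'
  2B -> 'BB'
  7C -> 'CCCCCCC'
  5C -> 'CCCCC'
  4B -> 'BBBB'

Decoded = CCCCCCCCCCCCBBBBBBBBBBCCCCCCCCCCCCBBBB


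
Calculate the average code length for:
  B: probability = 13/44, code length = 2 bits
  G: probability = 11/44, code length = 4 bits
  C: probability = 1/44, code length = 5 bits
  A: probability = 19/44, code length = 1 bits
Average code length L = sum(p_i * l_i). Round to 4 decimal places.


Weighted contributions p_i * l_i:
  B: (13/44) * 2 = 26/44
  G: (11/44) * 4 = 44/44
  C: (1/44) * 5 = 5/44
  A: (19/44) * 1 = 19/44
Sum = (26 + 44 + 5 + 19)/44 = 94/44

L = 94/44 = 2.1364 bits/symbol


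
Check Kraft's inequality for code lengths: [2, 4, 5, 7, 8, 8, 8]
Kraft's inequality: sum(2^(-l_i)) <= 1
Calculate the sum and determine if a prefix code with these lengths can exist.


Sum = 2^(-2) + 2^(-4) + 2^(-5) + 2^(-7) + 2^(-8) + 2^(-8) + 2^(-8)
    = 0.25 + 0.0625 + 0.03125 + 0.0078125 + 0.00390625 + 0.00390625 + 0.00390625
    = 93/256 = 0.36328125
Since 0.36328125 <= 1, Kraft's inequality IS satisfied.
A prefix code with these lengths CAN exist.

Kraft sum = 0.36328125. Satisfied.


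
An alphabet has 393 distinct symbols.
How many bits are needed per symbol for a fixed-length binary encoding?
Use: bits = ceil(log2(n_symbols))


log2(393) = 8.6184
Bracket: 2^8 = 256 < 393 <= 2^9 = 512
So ceil(log2(393)) = 9

bits = ceil(log2(393)) = ceil(8.6184) = 9 bits


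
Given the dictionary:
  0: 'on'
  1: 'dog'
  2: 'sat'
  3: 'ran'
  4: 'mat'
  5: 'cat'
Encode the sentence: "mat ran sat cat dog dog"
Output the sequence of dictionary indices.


Look up each word in the dictionary:
  'mat' -> 4
  'ran' -> 3
  'sat' -> 2
  'cat' -> 5
  'dog' -> 1
  'dog' -> 1

Encoded: [4, 3, 2, 5, 1, 1]


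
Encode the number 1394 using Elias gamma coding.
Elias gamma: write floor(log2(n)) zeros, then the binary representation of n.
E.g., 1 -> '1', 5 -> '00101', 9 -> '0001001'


num_bits = floor(log2(1394)) + 1 = 11
leading_zeros = num_bits - 1 = 10
binary(1394) = 10101110010

Elias gamma(1394) = '0000000000' + '10101110010' = 000000000010101110010 (21 bits)


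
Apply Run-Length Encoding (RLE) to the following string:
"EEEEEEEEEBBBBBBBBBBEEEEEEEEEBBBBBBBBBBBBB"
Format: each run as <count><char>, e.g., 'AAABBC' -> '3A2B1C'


Scanning runs left to right:
  i=0: run of 'E' x 9 -> '9E'
  i=9: run of 'B' x 10 -> '10B'
  i=19: run of 'E' x 9 -> '9E'
  i=28: run of 'B' x 13 -> '13B'

RLE = 9E10B9E13B


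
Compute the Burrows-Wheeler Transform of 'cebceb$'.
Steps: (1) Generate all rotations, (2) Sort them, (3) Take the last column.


Rotations (sorted):
  0: $cebceb -> last char: b
  1: b$cebce -> last char: e
  2: bceb$ce -> last char: e
  3: ceb$ceb -> last char: b
  4: cebceb$ -> last char: $
  5: eb$cebc -> last char: c
  6: ebceb$c -> last char: c


BWT = beeb$cc


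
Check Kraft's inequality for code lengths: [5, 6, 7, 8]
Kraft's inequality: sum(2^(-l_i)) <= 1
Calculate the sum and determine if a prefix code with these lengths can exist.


Sum = 2^(-5) + 2^(-6) + 2^(-7) + 2^(-8)
    = 0.03125 + 0.015625 + 0.0078125 + 0.00390625
    = 15/256 = 0.05859375
Since 0.05859375 <= 1, Kraft's inequality IS satisfied.
A prefix code with these lengths CAN exist.

Kraft sum = 0.05859375. Satisfied.


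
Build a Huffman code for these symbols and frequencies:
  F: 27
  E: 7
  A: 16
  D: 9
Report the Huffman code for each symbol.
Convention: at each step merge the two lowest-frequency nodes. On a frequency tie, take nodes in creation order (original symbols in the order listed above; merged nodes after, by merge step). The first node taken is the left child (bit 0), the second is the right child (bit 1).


Huffman tree construction:
Step 1: Merge E(7) + D(9) = 16
Step 2: Merge A(16) + (E+D)(16) = 32
Step 3: Merge F(27) + (A+(E+D))(32) = 59
Read each symbol's code off the tree from the root (left child = 0, right child = 1).

Codes:
  F: 0 (length 1)
  E: 110 (length 3)
  A: 10 (length 2)
  D: 111 (length 3)
Average code length: 107/59 = 1.8136 bits/symbol


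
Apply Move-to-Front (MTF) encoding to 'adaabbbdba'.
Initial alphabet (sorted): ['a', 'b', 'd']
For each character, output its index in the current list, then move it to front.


MTF encoding:
'a': index 0 in ['a', 'b', 'd'] -> ['a', 'b', 'd']
'd': index 2 in ['a', 'b', 'd'] -> ['d', 'a', 'b']
'a': index 1 in ['d', 'a', 'b'] -> ['a', 'd', 'b']
'a': index 0 in ['a', 'd', 'b'] -> ['a', 'd', 'b']
'b': index 2 in ['a', 'd', 'b'] -> ['b', 'a', 'd']
'b': index 0 in ['b', 'a', 'd'] -> ['b', 'a', 'd']
'b': index 0 in ['b', 'a', 'd'] -> ['b', 'a', 'd']
'd': index 2 in ['b', 'a', 'd'] -> ['d', 'b', 'a']
'b': index 1 in ['d', 'b', 'a'] -> ['b', 'd', 'a']
'a': index 2 in ['b', 'd', 'a'] -> ['a', 'b', 'd']


Output: [0, 2, 1, 0, 2, 0, 0, 2, 1, 2]


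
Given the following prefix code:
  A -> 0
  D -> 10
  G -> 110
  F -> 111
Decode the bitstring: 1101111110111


Decoding step by step:
Bits 110 -> G
Bits 111 -> F
Bits 111 -> F
Bits 0 -> A
Bits 111 -> F


Decoded message: GFFAF


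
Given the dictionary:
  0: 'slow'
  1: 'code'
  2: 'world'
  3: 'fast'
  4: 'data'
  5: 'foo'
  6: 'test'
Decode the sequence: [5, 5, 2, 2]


Look up each index in the dictionary:
  5 -> 'foo'
  5 -> 'foo'
  2 -> 'world'
  2 -> 'world'

Decoded: "foo foo world world"


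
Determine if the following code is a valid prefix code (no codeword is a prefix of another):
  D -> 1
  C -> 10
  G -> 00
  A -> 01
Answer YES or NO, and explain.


Checking each pair (does one codeword prefix another?):
  D='1' vs C='10': prefix -- VIOLATION

NO -- this is NOT a valid prefix code. D (1) is a prefix of C (10).


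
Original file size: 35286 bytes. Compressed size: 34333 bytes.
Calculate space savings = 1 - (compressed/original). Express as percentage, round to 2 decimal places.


ratio = compressed/original = 34333/35286 = 0.972992
savings = 1 - ratio = 1 - 0.972992 = 0.027008
as a percentage: 0.027008 * 100 = 2.7%

Space savings = 1 - 34333/35286 = 2.7%


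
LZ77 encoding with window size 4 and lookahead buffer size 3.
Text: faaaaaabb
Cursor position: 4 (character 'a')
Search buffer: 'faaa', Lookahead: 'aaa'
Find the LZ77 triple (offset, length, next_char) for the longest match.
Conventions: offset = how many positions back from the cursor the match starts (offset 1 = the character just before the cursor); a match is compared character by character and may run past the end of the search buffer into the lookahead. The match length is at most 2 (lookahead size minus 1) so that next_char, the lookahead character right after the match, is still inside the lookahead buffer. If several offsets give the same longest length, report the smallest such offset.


Try each offset into the search buffer:
  offset=1 (pos 3, char 'a'): match length 2
  offset=2 (pos 2, char 'a'): match length 2
  offset=3 (pos 1, char 'a'): match length 2
  offset=4 (pos 0, char 'f'): match length 0
Longest match has length 2, found at offsets 1, 2, 3; take the smallest, offset 1.
next_char = character at position 4 + 2 = 6 -> 'a'

Best match: offset=1, length=2 (matching 'aa' starting at position 3)
LZ77 triple: (1, 2, 'a')


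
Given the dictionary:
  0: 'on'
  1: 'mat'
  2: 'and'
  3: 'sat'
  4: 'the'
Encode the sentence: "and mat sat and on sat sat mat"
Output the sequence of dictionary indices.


Look up each word in the dictionary:
  'and' -> 2
  'mat' -> 1
  'sat' -> 3
  'and' -> 2
  'on' -> 0
  'sat' -> 3
  'sat' -> 3
  'mat' -> 1

Encoded: [2, 1, 3, 2, 0, 3, 3, 1]


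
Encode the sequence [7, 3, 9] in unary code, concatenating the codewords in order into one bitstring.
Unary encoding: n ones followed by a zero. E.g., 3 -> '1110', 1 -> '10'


Encode each number as n ones followed by a terminating 0:
  7 -> 11111110 (8 bits)
  3 -> 1110 (4 bits)
  9 -> 1111111110 (10 bits)
Total length = 8 + 4 + 10 = 22 bits.

Unary([7, 3, 9]) = 1111111011101111111110 (22 bits)


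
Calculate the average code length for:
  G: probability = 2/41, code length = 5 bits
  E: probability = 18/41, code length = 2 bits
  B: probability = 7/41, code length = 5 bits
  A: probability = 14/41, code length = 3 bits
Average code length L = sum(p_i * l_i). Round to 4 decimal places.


Weighted contributions p_i * l_i:
  G: (2/41) * 5 = 10/41
  E: (18/41) * 2 = 36/41
  B: (7/41) * 5 = 35/41
  A: (14/41) * 3 = 42/41
Sum = (10 + 36 + 35 + 42)/41 = 123/41

L = 123/41 = 3.0000 bits/symbol


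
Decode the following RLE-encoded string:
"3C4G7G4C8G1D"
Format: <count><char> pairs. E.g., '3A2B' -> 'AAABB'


Expanding each <count><char> pair:
  3C -> 'CCC'
  4G -> 'GGGG'
  7G -> 'GGGGGGG'
  4C -> 'CCCC'
  8G -> 'GGGGGGGG'
  1D -> 'D'

Decoded = CCCGGGGGGGGGGGCCCCGGGGGGGGD


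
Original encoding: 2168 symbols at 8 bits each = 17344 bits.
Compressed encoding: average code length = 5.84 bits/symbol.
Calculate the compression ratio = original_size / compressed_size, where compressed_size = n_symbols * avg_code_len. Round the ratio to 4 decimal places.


original_size = n_symbols * orig_bits = 2168 * 8 = 17344 bits
compressed_size = n_symbols * avg_code_len = 2168 * 5.84 = 12661.12 bits
ratio = original_size / compressed_size = 17344 / 12661.12 = 1.3699

Compression ratio = 1.3699


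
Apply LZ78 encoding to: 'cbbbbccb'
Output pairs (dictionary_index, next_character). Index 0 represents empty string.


LZ78 encoding steps:
Dictionary: {0: ''}
Step 1: w='' (idx 0), next='c' -> output (0, 'c'), add 'c' as idx 1
Step 2: w='' (idx 0), next='b' -> output (0, 'b'), add 'b' as idx 2
Step 3: w='b' (idx 2), next='b' -> output (2, 'b'), add 'bb' as idx 3
Step 4: w='b' (idx 2), next='c' -> output (2, 'c'), add 'bc' as idx 4
Step 5: w='c' (idx 1), next='b' -> output (1, 'b'), add 'cb' as idx 5


Encoded: [(0, 'c'), (0, 'b'), (2, 'b'), (2, 'c'), (1, 'b')]


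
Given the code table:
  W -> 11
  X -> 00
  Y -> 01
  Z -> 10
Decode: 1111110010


Decoding:
11 -> W
11 -> W
11 -> W
00 -> X
10 -> Z


Result: WWWXZ


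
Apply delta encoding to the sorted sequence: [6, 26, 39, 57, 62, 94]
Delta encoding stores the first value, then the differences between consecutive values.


First value: 6
Deltas:
  26 - 6 = 20
  39 - 26 = 13
  57 - 39 = 18
  62 - 57 = 5
  94 - 62 = 32


Delta encoded: [6, 20, 13, 18, 5, 32]


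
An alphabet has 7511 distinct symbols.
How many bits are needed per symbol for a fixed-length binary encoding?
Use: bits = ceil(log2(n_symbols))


log2(7511) = 12.8748
Bracket: 2^12 = 4096 < 7511 <= 2^13 = 8192
So ceil(log2(7511)) = 13

bits = ceil(log2(7511)) = ceil(12.8748) = 13 bits


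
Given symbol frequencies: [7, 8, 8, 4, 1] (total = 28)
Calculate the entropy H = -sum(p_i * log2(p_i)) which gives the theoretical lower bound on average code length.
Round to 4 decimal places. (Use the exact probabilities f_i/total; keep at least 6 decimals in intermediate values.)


Per-symbol terms -p_i * log2(p_i) with p_i = f_i/28:
  p = 7/28 = 0.250000: log2(p) = -2.000000, -p*log2(p) = 0.500000
  p = 8/28 = 0.285714: log2(p) = -1.807355, -p*log2(p) = 0.516387
  p = 8/28 = 0.285714: log2(p) = -1.807355, -p*log2(p) = 0.516387
  p = 4/28 = 0.142857: log2(p) = -2.807355, -p*log2(p) = 0.401051
  p = 1/28 = 0.035714: log2(p) = -4.807355, -p*log2(p) = 0.171691
H = 0.500000 + 0.516387 + 0.516387 + 0.401051 + 0.171691 = 2.105516

H = 2.1055 bits/symbol


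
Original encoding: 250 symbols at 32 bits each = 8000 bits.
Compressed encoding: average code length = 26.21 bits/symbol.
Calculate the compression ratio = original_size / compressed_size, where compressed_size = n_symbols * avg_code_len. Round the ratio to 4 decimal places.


original_size = n_symbols * orig_bits = 250 * 32 = 8000 bits
compressed_size = n_symbols * avg_code_len = 250 * 26.21 = 6552.5 bits
ratio = original_size / compressed_size = 8000 / 6552.5 = 1.2209

Compression ratio = 1.2209


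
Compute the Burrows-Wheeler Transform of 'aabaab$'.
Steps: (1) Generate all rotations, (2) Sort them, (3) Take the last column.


Rotations (sorted):
  0: $aabaab -> last char: b
  1: aab$aab -> last char: b
  2: aabaab$ -> last char: $
  3: ab$aaba -> last char: a
  4: abaab$a -> last char: a
  5: b$aabaa -> last char: a
  6: baab$aa -> last char: a


BWT = bb$aaaa


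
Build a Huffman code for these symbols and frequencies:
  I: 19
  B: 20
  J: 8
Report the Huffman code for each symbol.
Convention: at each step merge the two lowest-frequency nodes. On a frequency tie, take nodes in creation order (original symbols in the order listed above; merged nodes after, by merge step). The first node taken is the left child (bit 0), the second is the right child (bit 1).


Huffman tree construction:
Step 1: Merge J(8) + I(19) = 27
Step 2: Merge B(20) + (J+I)(27) = 47
Read each symbol's code off the tree from the root (left child = 0, right child = 1).

Codes:
  I: 11 (length 2)
  B: 0 (length 1)
  J: 10 (length 2)
Average code length: 74/47 = 1.5745 bits/symbol


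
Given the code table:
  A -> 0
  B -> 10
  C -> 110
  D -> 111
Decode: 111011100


Decoding:
111 -> D
0 -> A
111 -> D
0 -> A
0 -> A


Result: DADAA


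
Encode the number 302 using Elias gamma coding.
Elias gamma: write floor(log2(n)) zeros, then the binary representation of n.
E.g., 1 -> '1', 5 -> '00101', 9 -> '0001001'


num_bits = floor(log2(302)) + 1 = 9
leading_zeros = num_bits - 1 = 8
binary(302) = 100101110

Elias gamma(302) = '00000000' + '100101110' = 00000000100101110 (17 bits)


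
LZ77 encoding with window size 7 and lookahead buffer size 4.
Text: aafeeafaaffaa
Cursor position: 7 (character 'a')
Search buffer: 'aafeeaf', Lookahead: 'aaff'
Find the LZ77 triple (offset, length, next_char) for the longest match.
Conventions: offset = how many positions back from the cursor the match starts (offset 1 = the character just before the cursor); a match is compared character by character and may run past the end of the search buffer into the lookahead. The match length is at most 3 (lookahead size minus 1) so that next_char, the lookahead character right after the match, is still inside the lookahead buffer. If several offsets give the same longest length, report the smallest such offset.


Try each offset into the search buffer:
  offset=1 (pos 6, char 'f'): match length 0
  offset=2 (pos 5, char 'a'): match length 1
  offset=3 (pos 4, char 'e'): match length 0
  offset=4 (pos 3, char 'e'): match length 0
  offset=5 (pos 2, char 'f'): match length 0
  offset=6 (pos 1, char 'a'): match length 1
  offset=7 (pos 0, char 'a'): match length 3
Longest match has length 3 at offset 7.
next_char = character at position 7 + 3 = 10 -> 'f'

Best match: offset=7, length=3 (matching 'aaf' starting at position 0)
LZ77 triple: (7, 3, 'f')


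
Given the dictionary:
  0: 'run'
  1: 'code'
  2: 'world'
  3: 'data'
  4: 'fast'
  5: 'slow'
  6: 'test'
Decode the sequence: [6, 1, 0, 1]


Look up each index in the dictionary:
  6 -> 'test'
  1 -> 'code'
  0 -> 'run'
  1 -> 'code'

Decoded: "test code run code"


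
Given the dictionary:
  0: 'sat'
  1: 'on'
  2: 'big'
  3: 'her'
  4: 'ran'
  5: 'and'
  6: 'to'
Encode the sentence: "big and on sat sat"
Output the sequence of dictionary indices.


Look up each word in the dictionary:
  'big' -> 2
  'and' -> 5
  'on' -> 1
  'sat' -> 0
  'sat' -> 0

Encoded: [2, 5, 1, 0, 0]


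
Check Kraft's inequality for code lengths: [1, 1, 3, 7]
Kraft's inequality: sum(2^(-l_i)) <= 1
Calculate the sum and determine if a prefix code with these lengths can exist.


Sum = 2^(-1) + 2^(-1) + 2^(-3) + 2^(-7)
    = 0.5 + 0.5 + 0.125 + 0.0078125
    = 145/128 = 1.1328125
Since 1.1328125 > 1, Kraft's inequality is NOT satisfied.
A prefix code with these lengths CANNOT exist.

Kraft sum = 1.1328125. Not satisfied.


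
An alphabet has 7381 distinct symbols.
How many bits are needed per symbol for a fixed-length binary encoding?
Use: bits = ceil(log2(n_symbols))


log2(7381) = 12.8496
Bracket: 2^12 = 4096 < 7381 <= 2^13 = 8192
So ceil(log2(7381)) = 13

bits = ceil(log2(7381)) = ceil(12.8496) = 13 bits


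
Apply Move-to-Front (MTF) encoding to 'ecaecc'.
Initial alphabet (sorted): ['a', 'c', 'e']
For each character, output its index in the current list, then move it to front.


MTF encoding:
'e': index 2 in ['a', 'c', 'e'] -> ['e', 'a', 'c']
'c': index 2 in ['e', 'a', 'c'] -> ['c', 'e', 'a']
'a': index 2 in ['c', 'e', 'a'] -> ['a', 'c', 'e']
'e': index 2 in ['a', 'c', 'e'] -> ['e', 'a', 'c']
'c': index 2 in ['e', 'a', 'c'] -> ['c', 'e', 'a']
'c': index 0 in ['c', 'e', 'a'] -> ['c', 'e', 'a']


Output: [2, 2, 2, 2, 2, 0]


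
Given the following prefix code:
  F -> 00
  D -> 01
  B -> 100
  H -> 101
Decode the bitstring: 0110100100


Decoding step by step:
Bits 01 -> D
Bits 101 -> H
Bits 00 -> F
Bits 100 -> B


Decoded message: DHFB


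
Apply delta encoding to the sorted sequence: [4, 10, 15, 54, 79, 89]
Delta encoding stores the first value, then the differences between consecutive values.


First value: 4
Deltas:
  10 - 4 = 6
  15 - 10 = 5
  54 - 15 = 39
  79 - 54 = 25
  89 - 79 = 10


Delta encoded: [4, 6, 5, 39, 25, 10]


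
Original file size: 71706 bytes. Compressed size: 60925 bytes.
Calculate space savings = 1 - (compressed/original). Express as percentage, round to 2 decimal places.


ratio = compressed/original = 60925/71706 = 0.84965
savings = 1 - ratio = 1 - 0.84965 = 0.15035
as a percentage: 0.15035 * 100 = 15.04%

Space savings = 1 - 60925/71706 = 15.04%


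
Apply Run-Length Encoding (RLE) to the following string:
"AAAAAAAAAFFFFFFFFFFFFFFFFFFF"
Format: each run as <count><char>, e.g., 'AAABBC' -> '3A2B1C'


Scanning runs left to right:
  i=0: run of 'A' x 9 -> '9A'
  i=9: run of 'F' x 19 -> '19F'

RLE = 9A19F


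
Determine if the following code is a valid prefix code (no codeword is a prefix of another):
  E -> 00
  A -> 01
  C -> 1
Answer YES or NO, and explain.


Checking each pair (does one codeword prefix another?):
  E='00' vs A='01': no prefix
  E='00' vs C='1': no prefix
  A='01' vs E='00': no prefix
  A='01' vs C='1': no prefix
  C='1' vs E='00': no prefix
  C='1' vs A='01': no prefix
No violation found over all pairs.

YES -- this is a valid prefix code. No codeword is a prefix of any other codeword.


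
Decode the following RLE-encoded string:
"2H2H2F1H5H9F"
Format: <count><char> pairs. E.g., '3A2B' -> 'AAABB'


Expanding each <count><char> pair:
  2H -> 'HH'
  2H -> 'HH'
  2F -> 'FF'
  1H -> 'H'
  5H -> 'HHHHH'
  9F -> 'FFFFFFFFF'

Decoded = HHHHFFHHHHHHFFFFFFFFF


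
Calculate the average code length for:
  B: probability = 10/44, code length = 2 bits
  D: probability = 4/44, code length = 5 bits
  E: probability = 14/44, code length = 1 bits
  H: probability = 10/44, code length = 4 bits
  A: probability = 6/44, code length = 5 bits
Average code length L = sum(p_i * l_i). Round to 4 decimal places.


Weighted contributions p_i * l_i:
  B: (10/44) * 2 = 20/44
  D: (4/44) * 5 = 20/44
  E: (14/44) * 1 = 14/44
  H: (10/44) * 4 = 40/44
  A: (6/44) * 5 = 30/44
Sum = (20 + 20 + 14 + 40 + 30)/44 = 124/44

L = 124/44 = 2.8182 bits/symbol


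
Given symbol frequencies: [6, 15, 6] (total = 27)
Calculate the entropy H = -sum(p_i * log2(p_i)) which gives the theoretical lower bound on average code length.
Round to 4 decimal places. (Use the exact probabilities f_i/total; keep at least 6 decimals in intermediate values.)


Per-symbol terms -p_i * log2(p_i) with p_i = f_i/27:
  p = 6/27 = 0.222222: log2(p) = -2.169925, -p*log2(p) = 0.482206
  p = 15/27 = 0.555556: log2(p) = -0.847997, -p*log2(p) = 0.471109
  p = 6/27 = 0.222222: log2(p) = -2.169925, -p*log2(p) = 0.482206
H = 0.482206 + 0.471109 + 0.482206 = 1.435521

H = 1.4355 bits/symbol


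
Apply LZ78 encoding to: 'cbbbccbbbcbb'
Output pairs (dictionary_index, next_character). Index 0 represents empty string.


LZ78 encoding steps:
Dictionary: {0: ''}
Step 1: w='' (idx 0), next='c' -> output (0, 'c'), add 'c' as idx 1
Step 2: w='' (idx 0), next='b' -> output (0, 'b'), add 'b' as idx 2
Step 3: w='b' (idx 2), next='b' -> output (2, 'b'), add 'bb' as idx 3
Step 4: w='c' (idx 1), next='c' -> output (1, 'c'), add 'cc' as idx 4
Step 5: w='bb' (idx 3), next='b' -> output (3, 'b'), add 'bbb' as idx 5
Step 6: w='c' (idx 1), next='b' -> output (1, 'b'), add 'cb' as idx 6
Step 7: w='b' (idx 2), end of input -> output (2, '')


Encoded: [(0, 'c'), (0, 'b'), (2, 'b'), (1, 'c'), (3, 'b'), (1, 'b'), (2, '')]


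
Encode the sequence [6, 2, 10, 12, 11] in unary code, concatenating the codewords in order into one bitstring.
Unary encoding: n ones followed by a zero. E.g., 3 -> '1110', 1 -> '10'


Encode each number as n ones followed by a terminating 0:
  6 -> 1111110 (7 bits)
  2 -> 110 (3 bits)
  10 -> 11111111110 (11 bits)
  12 -> 1111111111110 (13 bits)
  11 -> 111111111110 (12 bits)
Total length = 7 + 3 + 11 + 13 + 12 = 46 bits.

Unary([6, 2, 10, 12, 11]) = 1111110110111111111101111111111110111111111110 (46 bits)


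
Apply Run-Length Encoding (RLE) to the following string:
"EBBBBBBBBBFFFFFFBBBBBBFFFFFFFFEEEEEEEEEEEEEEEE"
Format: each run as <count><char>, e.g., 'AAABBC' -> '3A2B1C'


Scanning runs left to right:
  i=0: run of 'E' x 1 -> '1E'
  i=1: run of 'B' x 9 -> '9B'
  i=10: run of 'F' x 6 -> '6F'
  i=16: run of 'B' x 6 -> '6B'
  i=22: run of 'F' x 8 -> '8F'
  i=30: run of 'E' x 16 -> '16E'

RLE = 1E9B6F6B8F16E


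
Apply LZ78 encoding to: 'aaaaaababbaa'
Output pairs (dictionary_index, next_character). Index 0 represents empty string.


LZ78 encoding steps:
Dictionary: {0: ''}
Step 1: w='' (idx 0), next='a' -> output (0, 'a'), add 'a' as idx 1
Step 2: w='a' (idx 1), next='a' -> output (1, 'a'), add 'aa' as idx 2
Step 3: w='aa' (idx 2), next='a' -> output (2, 'a'), add 'aaa' as idx 3
Step 4: w='' (idx 0), next='b' -> output (0, 'b'), add 'b' as idx 4
Step 5: w='a' (idx 1), next='b' -> output (1, 'b'), add 'ab' as idx 5
Step 6: w='b' (idx 4), next='a' -> output (4, 'a'), add 'ba' as idx 6
Step 7: w='a' (idx 1), end of input -> output (1, '')


Encoded: [(0, 'a'), (1, 'a'), (2, 'a'), (0, 'b'), (1, 'b'), (4, 'a'), (1, '')]


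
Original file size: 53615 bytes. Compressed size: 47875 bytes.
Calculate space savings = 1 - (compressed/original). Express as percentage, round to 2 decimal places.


ratio = compressed/original = 47875/53615 = 0.89294
savings = 1 - ratio = 1 - 0.89294 = 0.10706
as a percentage: 0.10706 * 100 = 10.71%

Space savings = 1 - 47875/53615 = 10.71%


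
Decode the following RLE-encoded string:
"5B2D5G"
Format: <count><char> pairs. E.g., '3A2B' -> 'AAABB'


Expanding each <count><char> pair:
  5B -> 'BBBBB'
  2D -> 'DD'
  5G -> 'GGGGG'

Decoded = BBBBBDDGGGGG


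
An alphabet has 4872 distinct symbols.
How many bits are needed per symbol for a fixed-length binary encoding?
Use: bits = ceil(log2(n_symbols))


log2(4872) = 12.2503
Bracket: 2^12 = 4096 < 4872 <= 2^13 = 8192
So ceil(log2(4872)) = 13

bits = ceil(log2(4872)) = ceil(12.2503) = 13 bits


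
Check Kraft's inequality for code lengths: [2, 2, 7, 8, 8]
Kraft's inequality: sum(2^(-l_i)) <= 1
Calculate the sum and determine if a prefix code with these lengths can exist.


Sum = 2^(-2) + 2^(-2) + 2^(-7) + 2^(-8) + 2^(-8)
    = 0.25 + 0.25 + 0.0078125 + 0.00390625 + 0.00390625
    = 132/256 = 0.515625
Since 0.515625 <= 1, Kraft's inequality IS satisfied.
A prefix code with these lengths CAN exist.

Kraft sum = 0.515625. Satisfied.


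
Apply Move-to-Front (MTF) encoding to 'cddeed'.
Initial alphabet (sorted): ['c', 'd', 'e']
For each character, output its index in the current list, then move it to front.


MTF encoding:
'c': index 0 in ['c', 'd', 'e'] -> ['c', 'd', 'e']
'd': index 1 in ['c', 'd', 'e'] -> ['d', 'c', 'e']
'd': index 0 in ['d', 'c', 'e'] -> ['d', 'c', 'e']
'e': index 2 in ['d', 'c', 'e'] -> ['e', 'd', 'c']
'e': index 0 in ['e', 'd', 'c'] -> ['e', 'd', 'c']
'd': index 1 in ['e', 'd', 'c'] -> ['d', 'e', 'c']


Output: [0, 1, 0, 2, 0, 1]


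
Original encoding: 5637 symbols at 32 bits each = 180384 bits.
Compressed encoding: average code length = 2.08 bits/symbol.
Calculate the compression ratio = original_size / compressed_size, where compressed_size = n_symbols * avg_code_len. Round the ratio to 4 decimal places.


original_size = n_symbols * orig_bits = 5637 * 32 = 180384 bits
compressed_size = n_symbols * avg_code_len = 5637 * 2.08 = 11724.96 bits
ratio = original_size / compressed_size = 180384 / 11724.96 = 15.3846

Compression ratio = 15.3846


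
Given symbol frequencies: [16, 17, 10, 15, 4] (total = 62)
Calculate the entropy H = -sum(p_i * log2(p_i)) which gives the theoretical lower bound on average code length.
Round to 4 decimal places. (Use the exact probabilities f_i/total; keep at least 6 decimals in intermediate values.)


Per-symbol terms -p_i * log2(p_i) with p_i = f_i/62:
  p = 16/62 = 0.258065: log2(p) = -1.954196, -p*log2(p) = 0.504309
  p = 17/62 = 0.274194: log2(p) = -1.866733, -p*log2(p) = 0.511846
  p = 10/62 = 0.161290: log2(p) = -2.632268, -p*log2(p) = 0.424559
  p = 15/62 = 0.241935: log2(p) = -2.047306, -p*log2(p) = 0.495316
  p = 4/62 = 0.064516: log2(p) = -3.954196, -p*log2(p) = 0.255109
H = 0.504309 + 0.511846 + 0.424559 + 0.495316 + 0.255109 = 2.191139

H = 2.1911 bits/symbol


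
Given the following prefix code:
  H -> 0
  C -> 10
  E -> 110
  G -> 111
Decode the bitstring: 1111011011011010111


Decoding step by step:
Bits 111 -> G
Bits 10 -> C
Bits 110 -> E
Bits 110 -> E
Bits 110 -> E
Bits 10 -> C
Bits 111 -> G


Decoded message: GCEEECG


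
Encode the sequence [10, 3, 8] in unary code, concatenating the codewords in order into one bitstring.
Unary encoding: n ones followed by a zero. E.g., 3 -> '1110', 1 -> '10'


Encode each number as n ones followed by a terminating 0:
  10 -> 11111111110 (11 bits)
  3 -> 1110 (4 bits)
  8 -> 111111110 (9 bits)
Total length = 11 + 4 + 9 = 24 bits.

Unary([10, 3, 8]) = 111111111101110111111110 (24 bits)


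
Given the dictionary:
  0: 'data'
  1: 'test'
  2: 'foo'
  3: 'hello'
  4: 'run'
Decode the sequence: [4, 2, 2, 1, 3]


Look up each index in the dictionary:
  4 -> 'run'
  2 -> 'foo'
  2 -> 'foo'
  1 -> 'test'
  3 -> 'hello'

Decoded: "run foo foo test hello"


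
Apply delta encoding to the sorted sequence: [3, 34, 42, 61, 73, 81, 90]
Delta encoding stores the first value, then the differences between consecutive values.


First value: 3
Deltas:
  34 - 3 = 31
  42 - 34 = 8
  61 - 42 = 19
  73 - 61 = 12
  81 - 73 = 8
  90 - 81 = 9


Delta encoded: [3, 31, 8, 19, 12, 8, 9]


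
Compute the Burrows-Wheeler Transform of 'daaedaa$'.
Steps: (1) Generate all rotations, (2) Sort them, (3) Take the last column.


Rotations (sorted):
  0: $daaedaa -> last char: a
  1: a$daaeda -> last char: a
  2: aa$daaed -> last char: d
  3: aaedaa$d -> last char: d
  4: aedaa$da -> last char: a
  5: daa$daae -> last char: e
  6: daaedaa$ -> last char: $
  7: edaa$daa -> last char: a


BWT = aaddae$a


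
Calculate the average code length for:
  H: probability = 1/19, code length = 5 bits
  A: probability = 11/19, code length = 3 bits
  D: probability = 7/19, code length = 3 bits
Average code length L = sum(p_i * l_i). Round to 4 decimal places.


Weighted contributions p_i * l_i:
  H: (1/19) * 5 = 5/19
  A: (11/19) * 3 = 33/19
  D: (7/19) * 3 = 21/19
Sum = (5 + 33 + 21)/19 = 59/19

L = 59/19 = 3.1053 bits/symbol


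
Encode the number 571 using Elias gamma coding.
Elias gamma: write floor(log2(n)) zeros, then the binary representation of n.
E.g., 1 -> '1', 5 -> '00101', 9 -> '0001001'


num_bits = floor(log2(571)) + 1 = 10
leading_zeros = num_bits - 1 = 9
binary(571) = 1000111011

Elias gamma(571) = '000000000' + '1000111011' = 0000000001000111011 (19 bits)


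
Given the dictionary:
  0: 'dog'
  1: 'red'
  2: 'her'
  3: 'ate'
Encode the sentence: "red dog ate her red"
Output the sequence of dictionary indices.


Look up each word in the dictionary:
  'red' -> 1
  'dog' -> 0
  'ate' -> 3
  'her' -> 2
  'red' -> 1

Encoded: [1, 0, 3, 2, 1]


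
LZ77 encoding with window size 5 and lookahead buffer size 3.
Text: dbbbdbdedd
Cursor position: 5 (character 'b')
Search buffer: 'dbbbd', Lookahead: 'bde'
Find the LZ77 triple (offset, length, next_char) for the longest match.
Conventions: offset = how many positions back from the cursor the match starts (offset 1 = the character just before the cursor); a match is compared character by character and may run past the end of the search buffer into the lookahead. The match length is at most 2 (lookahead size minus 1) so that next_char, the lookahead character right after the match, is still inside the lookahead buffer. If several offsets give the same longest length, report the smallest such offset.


Try each offset into the search buffer:
  offset=1 (pos 4, char 'd'): match length 0
  offset=2 (pos 3, char 'b'): match length 2
  offset=3 (pos 2, char 'b'): match length 1
  offset=4 (pos 1, char 'b'): match length 1
  offset=5 (pos 0, char 'd'): match length 0
Longest match has length 2 at offset 2.
next_char = character at position 5 + 2 = 7 -> 'e'

Best match: offset=2, length=2 (matching 'bd' starting at position 3)
LZ77 triple: (2, 2, 'e')


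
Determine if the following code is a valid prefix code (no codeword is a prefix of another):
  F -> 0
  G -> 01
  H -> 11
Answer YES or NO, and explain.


Checking each pair (does one codeword prefix another?):
  F='0' vs G='01': prefix -- VIOLATION

NO -- this is NOT a valid prefix code. F (0) is a prefix of G (01).


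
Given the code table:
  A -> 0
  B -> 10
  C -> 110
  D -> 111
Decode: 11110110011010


Decoding:
111 -> D
10 -> B
110 -> C
0 -> A
110 -> C
10 -> B


Result: DBCACB


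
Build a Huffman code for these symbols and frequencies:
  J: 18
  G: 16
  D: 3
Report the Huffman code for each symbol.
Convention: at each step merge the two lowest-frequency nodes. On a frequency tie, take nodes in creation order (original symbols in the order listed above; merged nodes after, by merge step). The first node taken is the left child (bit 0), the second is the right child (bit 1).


Huffman tree construction:
Step 1: Merge D(3) + G(16) = 19
Step 2: Merge J(18) + (D+G)(19) = 37
Read each symbol's code off the tree from the root (left child = 0, right child = 1).

Codes:
  J: 0 (length 1)
  G: 11 (length 2)
  D: 10 (length 2)
Average code length: 56/37 = 1.5135 bits/symbol


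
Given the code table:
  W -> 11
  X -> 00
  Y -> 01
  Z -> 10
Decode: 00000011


Decoding:
00 -> X
00 -> X
00 -> X
11 -> W


Result: XXXW


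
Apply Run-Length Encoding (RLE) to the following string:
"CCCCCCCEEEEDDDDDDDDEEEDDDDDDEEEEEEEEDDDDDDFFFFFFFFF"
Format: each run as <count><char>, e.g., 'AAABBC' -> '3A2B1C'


Scanning runs left to right:
  i=0: run of 'C' x 7 -> '7C'
  i=7: run of 'E' x 4 -> '4E'
  i=11: run of 'D' x 8 -> '8D'
  i=19: run of 'E' x 3 -> '3E'
  i=22: run of 'D' x 6 -> '6D'
  i=28: run of 'E' x 8 -> '8E'
  i=36: run of 'D' x 6 -> '6D'
  i=42: run of 'F' x 9 -> '9F'

RLE = 7C4E8D3E6D8E6D9F


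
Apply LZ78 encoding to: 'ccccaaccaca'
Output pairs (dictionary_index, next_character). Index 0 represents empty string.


LZ78 encoding steps:
Dictionary: {0: ''}
Step 1: w='' (idx 0), next='c' -> output (0, 'c'), add 'c' as idx 1
Step 2: w='c' (idx 1), next='c' -> output (1, 'c'), add 'cc' as idx 2
Step 3: w='c' (idx 1), next='a' -> output (1, 'a'), add 'ca' as idx 3
Step 4: w='' (idx 0), next='a' -> output (0, 'a'), add 'a' as idx 4
Step 5: w='cc' (idx 2), next='a' -> output (2, 'a'), add 'cca' as idx 5
Step 6: w='ca' (idx 3), end of input -> output (3, '')


Encoded: [(0, 'c'), (1, 'c'), (1, 'a'), (0, 'a'), (2, 'a'), (3, '')]


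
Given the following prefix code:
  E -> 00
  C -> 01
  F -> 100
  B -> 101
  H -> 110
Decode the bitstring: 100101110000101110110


Decoding step by step:
Bits 100 -> F
Bits 101 -> B
Bits 110 -> H
Bits 00 -> E
Bits 01 -> C
Bits 01 -> C
Bits 110 -> H
Bits 110 -> H


Decoded message: FBHECCHH


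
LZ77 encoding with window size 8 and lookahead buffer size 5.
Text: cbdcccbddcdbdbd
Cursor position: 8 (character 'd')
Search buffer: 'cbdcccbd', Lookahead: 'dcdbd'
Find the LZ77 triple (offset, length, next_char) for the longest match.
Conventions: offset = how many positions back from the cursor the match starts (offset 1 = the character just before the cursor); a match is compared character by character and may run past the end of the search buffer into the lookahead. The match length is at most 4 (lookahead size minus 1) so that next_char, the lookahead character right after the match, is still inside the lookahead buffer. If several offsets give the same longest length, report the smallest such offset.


Try each offset into the search buffer:
  offset=1 (pos 7, char 'd'): match length 1
  offset=2 (pos 6, char 'b'): match length 0
  offset=3 (pos 5, char 'c'): match length 0
  offset=4 (pos 4, char 'c'): match length 0
  offset=5 (pos 3, char 'c'): match length 0
  offset=6 (pos 2, char 'd'): match length 2
  offset=7 (pos 1, char 'b'): match length 0
  offset=8 (pos 0, char 'c'): match length 0
Longest match has length 2 at offset 6.
next_char = character at position 8 + 2 = 10 -> 'd'

Best match: offset=6, length=2 (matching 'dc' starting at position 2)
LZ77 triple: (6, 2, 'd')
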